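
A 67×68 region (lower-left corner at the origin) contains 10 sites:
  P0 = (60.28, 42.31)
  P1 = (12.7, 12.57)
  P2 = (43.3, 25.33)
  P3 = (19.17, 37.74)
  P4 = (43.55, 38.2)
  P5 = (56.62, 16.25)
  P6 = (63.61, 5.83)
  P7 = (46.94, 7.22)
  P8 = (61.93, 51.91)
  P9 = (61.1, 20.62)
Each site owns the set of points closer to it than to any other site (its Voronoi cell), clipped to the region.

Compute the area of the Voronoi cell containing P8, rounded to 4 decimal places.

1. box [0,67]×[0,68]: [(0, 0) (67, 0) (67, 68) (0, 68)]
2. ⊥bis P8·P0 via (61.105,47.11): [(0, 57.6124) (67, 46.0968) (67, 68) (0, 68)]  |A|=1081.7412
3. ⊥bis P8·P1 via (37.315,32.24): [(19.7527, 54.2174) (67, 46.0968) (67, 68) (8.739, 68)]  |A|=918.9271
4. ⊥bis P8·P2 via (52.615,38.62): [(33.8084, 51.8016) (67, 46.0968) (67, 68) (10.6976, 68)]  |A|=819.5052
5. ⊥bis P8·P3 via (40.55,44.825): [(38.5056, 50.9943) (67, 46.0968) (67, 68) (32.8702, 68)]  |A|=602.2607
6. ⊥bis P8·P4 via (52.74,45.055): [(49.7516, 49.0614) (67, 46.0968) (67, 68) (35.6249, 68)]  |A|=485.9988
7. ⊥bis P8·P5 via (59.275,34.08): [(49.7516, 49.0614) (67, 46.0968) (67, 68) (35.6249, 68)]  |A|=485.9988
8. ⊥bis P8·P6 via (62.77,28.87): [(49.7516, 49.0614) (67, 46.0968) (67, 68) (35.6249, 68)]  |A|=485.9988
9. ⊥bis P8·P7 via (54.435,29.565): [(49.7516, 49.0614) (67, 46.0968) (67, 68) (35.6249, 68)]  |A|=485.9988
10. ⊥bis P8·P9 via (61.515,36.265): [(49.7516, 49.0614) (67, 46.0968) (67, 68) (35.6249, 68)]  |A|=485.9988
11. canonical 4-gon: [(49.7516, 49.0614) (67, 46.0968) (67, 68) (35.6249, 68)]
12. shoelace: 485.9988

Area of P8's cell: 485.9988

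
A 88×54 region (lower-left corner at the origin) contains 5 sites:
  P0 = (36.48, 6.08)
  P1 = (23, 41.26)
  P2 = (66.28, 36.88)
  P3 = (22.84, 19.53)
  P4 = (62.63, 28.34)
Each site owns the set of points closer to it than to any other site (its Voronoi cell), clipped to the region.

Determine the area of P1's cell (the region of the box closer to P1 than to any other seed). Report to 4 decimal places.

Area of P1's cell: 1047.8842

1. box [0,88]×[0,54]: [(0, 0) (88, 0) (88, 54) (0, 54)]
2. ⊥bis P1·P0 via (29.74,23.67): [(0, 12.2745) (88, 45.9936) (88, 54) (0, 54)]  |A|=2188.2048
3. ⊥bis P1·P2 via (44.64,39.07): [(0, 12.2745) (43.6197, 28.9883) (46.1509, 54) (0, 54)]  |A|=1487.1844
4. ⊥bis P1·P3 via (22.92,30.395): [(0, 30.5638) (43.7466, 30.2417) (46.1509, 54) (0, 54)]  |A|=1060.8624
5. ⊥bis P1·P4 via (42.815,34.8): [(0, 30.5638) (41.3347, 30.2594) (44.8349, 40.9956) (46.1509, 54) (0, 54)]  |A|=1047.8842
6. canonical 5-gon: [(0, 30.5638) (41.3347, 30.2594) (44.8349, 40.9956) (46.1509, 54) (0, 54)]
7. shoelace: 1047.8842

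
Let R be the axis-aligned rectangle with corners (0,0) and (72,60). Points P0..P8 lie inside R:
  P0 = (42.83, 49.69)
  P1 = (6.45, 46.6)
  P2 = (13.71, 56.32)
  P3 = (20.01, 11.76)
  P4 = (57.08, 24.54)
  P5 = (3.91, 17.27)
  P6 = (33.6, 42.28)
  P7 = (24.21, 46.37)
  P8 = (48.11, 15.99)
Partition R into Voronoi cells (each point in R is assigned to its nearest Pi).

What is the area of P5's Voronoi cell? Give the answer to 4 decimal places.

Area of P5's cell: 390.6590

1. box [0,72]×[0,60]: [(0, 0) (72, 0) (72, 60) (0, 60)]
2. ⊥bis P5·P0 via (23.37,33.48): [(0, 0) (51.2585, 0) (1.2791, 60) (0, 60)]  |A|=1576.1285
3. ⊥bis P5·P1 via (5.18,31.935): [(0, 32.3836) (0, 0) (51.2585, 0) (26.1712, 30.1171)]  |A|=1195.6395
4. ⊥bis P5·P2 via (8.81,36.795): [(0, 32.3836) (0, 0) (51.2585, 0) (26.1712, 30.1171)]  |A|=1195.6395
5. ⊥bis P5·P3 via (11.96,14.515): [(17.555, 30.8633) (0, 32.3836) (0, 0) (6.9924, 0)]  |A|=392.1517
6. ⊥bis P5·P4 via (30.495,20.905): [(17.555, 30.8633) (0, 32.3836) (0, 0) (6.9924, 0)]  |A|=392.1517
7. ⊥bis P5·P6 via (18.755,29.775): [(17.555, 30.8633) (0, 32.3836) (0, 0) (6.9924, 0)]  |A|=392.1517
8. ⊥bis P5·P7 via (14.06,31.82): [(17.1457, 29.6674) (15.1304, 31.0733) (0, 32.3836) (0, 0) (6.9924, 0)]  |A|=390.659
9. ⊥bis P5·P8 via (26.01,16.63): [(17.1457, 29.6674) (15.1304, 31.0733) (0, 32.3836) (0, 0) (6.9924, 0)]  |A|=390.659
10. canonical 5-gon: [(17.1457, 29.6674) (15.1304, 31.0733) (0, 32.3836) (0, 0) (6.9924, 0)]
11. shoelace: 390.659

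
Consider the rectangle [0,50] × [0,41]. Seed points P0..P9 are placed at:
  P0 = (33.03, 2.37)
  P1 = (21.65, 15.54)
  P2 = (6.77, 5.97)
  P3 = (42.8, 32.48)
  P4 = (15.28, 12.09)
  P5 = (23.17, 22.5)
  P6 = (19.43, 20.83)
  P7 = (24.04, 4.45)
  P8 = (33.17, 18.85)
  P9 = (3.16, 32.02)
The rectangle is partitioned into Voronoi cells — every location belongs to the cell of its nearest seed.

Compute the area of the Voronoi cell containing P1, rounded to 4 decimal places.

Area of P1's cell: 76.6982

1. box [0,50]×[0,41]: [(0, 0) (50, 0) (50, 41) (0, 41)]
2. ⊥bis P1·P0 via (27.34,8.955): [(0, 0) (16.9764, 0) (50, 28.5352) (50, 41) (0, 41)]  |A|=1578.8336
3. ⊥bis P1·P2 via (14.21,10.755): [(0, 32.8495) (19.6444, 2.3053) (50, 28.5352) (50, 41) (0, 41)]  |A|=1236.6112
4. ⊥bis P1·P3 via (32.225,24.01): [(0, 32.8495) (19.6444, 2.3053) (37.3532, 17.6073) (18.6169, 41) (0, 41)]  |A|=790.7236
5. ⊥bis P1·P4 via (18.465,13.815): [(23.0874, 5.2804) (37.3532, 17.6073) (18.6169, 41) (3.7416, 41)]  |A|=548.0103
6. ⊥bis P1·P5 via (22.41,19.02): [(14.7386, 20.6954) (23.0874, 5.2804) (35.6435, 16.1299)]  |A|=142.0667
7. ⊥bis P1·P6 via (20.54,18.185): [(22.4887, 19.0028) (16.9208, 16.6662) (23.0874, 5.2804) (35.6435, 16.1299)]  |A|=128.3
8. ⊥bis P1·P7 via (22.845,9.995): [(22.4887, 19.0028) (16.9208, 16.6662) (20.7755, 9.549) (30.4371, 11.6312) (35.6435, 16.1299)]  |A|=105.2721
9. ⊥bis P1·P8 via (27.41,17.195): [(27.1853, 17.9771) (22.4887, 19.0028) (16.9208, 16.6662) (20.7755, 9.549) (29.0919, 11.3413)]  |A|=76.6982
10. ⊥bis P1·P9 via (12.405,23.78): [(27.1853, 17.9771) (22.4887, 19.0028) (16.9208, 16.6662) (20.7755, 9.549) (29.0919, 11.3413)]  |A|=76.6982
11. canonical 5-gon: [(27.1853, 17.9771) (22.4887, 19.0028) (16.9208, 16.6662) (20.7755, 9.549) (29.0919, 11.3413)]
12. shoelace: 76.6982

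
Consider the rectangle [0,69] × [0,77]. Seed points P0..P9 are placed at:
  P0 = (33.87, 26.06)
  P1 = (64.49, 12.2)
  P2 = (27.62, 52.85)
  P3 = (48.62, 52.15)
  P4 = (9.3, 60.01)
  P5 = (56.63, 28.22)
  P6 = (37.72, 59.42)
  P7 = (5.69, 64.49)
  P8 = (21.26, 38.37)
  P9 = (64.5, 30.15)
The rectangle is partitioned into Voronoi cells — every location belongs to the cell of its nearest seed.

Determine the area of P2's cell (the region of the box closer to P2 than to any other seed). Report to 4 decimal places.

1. box [0,69]×[0,77]: [(0, 0) (69, 0) (69, 77) (0, 77)]
2. ⊥bis P2·P0 via (30.745,39.455): [(0, 32.2823) (69, 48.3797) (69, 77) (0, 77)]  |A|=2530.1592
3. ⊥bis P2·P1 via (46.055,32.525): [(0, 32.2823) (61.6428, 46.6633) (69, 53.3364) (69, 77) (0, 77)]  |A|=2511.9258
4. ⊥bis P2·P3 via (38.12,52.5): [(0, 32.2823) (37.7396, 41.0868) (38.9367, 77) (0, 77)]  |A|=1542.983
5. ⊥bis P2·P4 via (18.46,56.43): [(9.9276, 34.5984) (37.7396, 41.0868) (38.9367, 77) (26.4994, 77)]  |A|=759.2063
6. ⊥bis P2·P5 via (42.125,40.535): [(9.9276, 34.5984) (37.7396, 41.0868) (38.9367, 77) (26.4994, 77)]  |A|=759.2063
7. ⊥bis P2·P6 via (32.67,56.135): [(23.7213, 69.8918) (9.9276, 34.5984) (37.7396, 41.0868) (37.9696, 47.988)]  |A|=497.7252
8. ⊥bis P2·P7 via (16.655,58.67): [(23.7213, 69.8918) (9.9276, 34.5984) (37.7396, 41.0868) (37.9696, 47.988)]  |A|=497.7252
9. ⊥bis P2·P8 via (24.44,45.61): [(23.7213, 69.8918) (15.7269, 49.437) (35.7793, 40.6295) (37.7396, 41.0868) (37.9696, 47.988)]  |A|=323.4112
10. ⊥bis P2·P9 via (46.06,41.5): [(23.7213, 69.8918) (15.7269, 49.437) (35.7793, 40.6295) (37.7396, 41.0868) (37.9696, 47.988)]  |A|=323.4112
11. canonical 5-gon: [(23.7213, 69.8918) (15.7269, 49.437) (35.7793, 40.6295) (37.7396, 41.0868) (37.9696, 47.988)]
12. shoelace: 323.4112

Area of P2's cell: 323.4112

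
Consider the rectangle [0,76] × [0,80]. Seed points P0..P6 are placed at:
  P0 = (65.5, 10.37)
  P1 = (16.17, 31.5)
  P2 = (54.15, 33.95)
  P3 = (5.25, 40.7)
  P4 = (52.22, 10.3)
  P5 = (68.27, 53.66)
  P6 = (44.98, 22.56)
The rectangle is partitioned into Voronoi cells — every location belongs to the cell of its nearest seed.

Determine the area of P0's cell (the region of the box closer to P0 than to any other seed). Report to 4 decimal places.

1. box [0,76]×[0,80]: [(0, 0) (76, 0) (76, 80) (0, 80)]
2. ⊥bis P0·P1 via (40.835,20.935): [(31.8677, 0) (76, 0) (76, 80) (66.1349, 80)]  |A|=2159.8962
3. ⊥bis P0·P2 via (59.825,22.16): [(36.5638, 10.9634) (31.8677, 0) (76, 0) (76, 29.9457)]  |A|=832.393
4. ⊥bis P0·P3 via (35.375,25.535): [(36.5638, 10.9634) (31.8677, 0) (76, 0) (76, 29.9457)]  |A|=832.393
5. ⊥bis P0·P4 via (58.86,10.335): [(58.8003, 21.6668) (58.9145, 0) (76, 0) (76, 29.9457)]  |A|=442.6227
6. ⊥bis P0·P5 via (66.885,32.015): [(58.8003, 21.6668) (58.9145, 0) (76, 0) (76, 29.9457)]  |A|=442.6227
7. ⊥bis P0·P6 via (55.24,16.465): [(58.8003, 21.6668) (58.9145, 0) (76, 0) (76, 29.9457)]  |A|=442.6227
8. canonical 4-gon: [(58.8003, 21.6668) (58.9145, 0) (76, 0) (76, 29.9457)]
9. shoelace: 442.6227

Area of P0's cell: 442.6227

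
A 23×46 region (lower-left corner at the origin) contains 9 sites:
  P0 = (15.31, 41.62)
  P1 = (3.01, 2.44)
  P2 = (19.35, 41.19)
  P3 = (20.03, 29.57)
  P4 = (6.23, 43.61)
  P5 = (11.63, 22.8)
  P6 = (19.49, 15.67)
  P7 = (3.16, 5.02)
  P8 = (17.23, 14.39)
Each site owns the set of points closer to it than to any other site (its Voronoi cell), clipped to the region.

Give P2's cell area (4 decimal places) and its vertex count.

1. box [0,23]×[0,46]: [(0, 0) (23, 0) (23, 46) (0, 46)]
2. ⊥bis P2·P0 via (17.33,41.405): [(12.923, 0) (23, 0) (23, 46) (17.8191, 46)]  |A|=350.9316
3. ⊥bis P2·P1 via (11.18,21.815): [(15.0703, 20.1745) (23, 16.8308) (23, 46) (17.8191, 46)]  |A|=182.5512
4. ⊥bis P2·P3 via (19.69,35.38): [(16.6699, 35.2033) (23, 35.5737) (23, 46) (17.8191, 46)]  |A|=60.9682
5. ⊥bis P2·P4 via (12.79,42.4): [(16.6699, 35.2033) (23, 35.5737) (23, 46) (17.8191, 46)]  |A|=60.9682
6. ⊥bis P2·P5 via (15.49,31.995): [(16.6699, 35.2033) (23, 35.5737) (23, 46) (17.8191, 46)]  |A|=60.9682
7. ⊥bis P2·P6 via (19.42,28.43): [(16.6699, 35.2033) (23, 35.5737) (23, 46) (17.8191, 46)]  |A|=60.9682
8. ⊥bis P2·P7 via (11.255,23.105): [(16.6699, 35.2033) (23, 35.5737) (23, 46) (17.8191, 46)]  |A|=60.9682
9. ⊥bis P2·P8 via (18.29,27.79): [(16.6699, 35.2033) (23, 35.5737) (23, 46) (17.8191, 46)]  |A|=60.9682
10. canonical 4-gon: [(16.6699, 35.2033) (23, 35.5737) (23, 46) (17.8191, 46)]
11. shoelace: 60.9682

Area of P2's cell: 60.9682 (4 vertices)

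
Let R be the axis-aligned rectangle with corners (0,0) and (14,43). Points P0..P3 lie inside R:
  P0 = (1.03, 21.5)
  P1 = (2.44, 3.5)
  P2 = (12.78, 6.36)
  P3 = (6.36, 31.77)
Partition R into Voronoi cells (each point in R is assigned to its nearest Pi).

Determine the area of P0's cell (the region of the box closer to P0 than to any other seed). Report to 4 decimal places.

1. box [0,14]×[0,43]: [(0, 0) (14, 0) (14, 43) (0, 43)]
2. ⊥bis P0·P1 via (1.735,12.5): [(0, 12.3641) (14, 13.4608) (14, 43) (0, 43)]  |A|=421.226
3. ⊥bis P0·P2 via (6.905,13.93): [(0, 12.3641) (5.436, 12.7899) (14, 19.4364) (14, 43) (0, 43)]  |A|=395.6385
4. ⊥bis P0·P3 via (3.695,26.635): [(0, 28.5527) (0, 12.3641) (5.436, 12.7899) (14, 19.4364) (14, 21.2868)]  |A|=142.5149
5. canonical 5-gon: [(0, 28.5527) (0, 12.3641) (5.436, 12.7899) (14, 19.4364) (14, 21.2868)]
6. shoelace: 142.5149

Area of P0's cell: 142.5149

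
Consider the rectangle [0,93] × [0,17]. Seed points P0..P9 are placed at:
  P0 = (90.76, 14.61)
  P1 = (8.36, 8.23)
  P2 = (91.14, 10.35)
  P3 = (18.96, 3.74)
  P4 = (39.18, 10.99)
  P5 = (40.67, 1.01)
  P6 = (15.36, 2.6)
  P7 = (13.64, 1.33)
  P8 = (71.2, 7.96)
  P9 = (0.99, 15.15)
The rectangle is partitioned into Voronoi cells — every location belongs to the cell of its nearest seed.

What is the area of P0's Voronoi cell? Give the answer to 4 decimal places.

1. box [0,93]×[0,17]: [(0, 0) (93, 0) (93, 17) (0, 17)]
2. ⊥bis P0·P1 via (49.56,11.42): [(50.4442, 0) (93, 0) (93, 17) (49.128, 17)]  |A|=734.6365
3. ⊥bis P0·P2 via (90.95,12.48): [(49.7624, 8.806) (93, 12.6629) (93, 17) (49.128, 17)]  |A|=273.5077
4. ⊥bis P0·P3 via (54.86,9.175): [(54.8472, 9.2596) (93, 12.6629) (93, 17) (53.6754, 17)]  |A|=234.9319
5. ⊥bis P0·P4 via (64.97,12.8): [(65.154, 10.1789) (93, 12.6629) (93, 17) (64.6752, 17)]  |A|=156.9885
6. ⊥bis P0·P5 via (65.715,7.81): [(65.154, 10.1789) (93, 12.6629) (93, 17) (64.6752, 17)]  |A|=156.9885
7. ⊥bis P0·P6 via (53.06,8.605): [(65.154, 10.1789) (93, 12.6629) (93, 17) (64.6752, 17)]  |A|=156.9885
8. ⊥bis P0·P7 via (52.2,7.97): [(65.154, 10.1789) (93, 12.6629) (93, 17) (64.6752, 17)]  |A|=156.9885
9. ⊥bis P0·P8 via (80.98,11.285): [(80.8791, 11.5817) (93, 12.6629) (93, 17) (79.037, 17)]  |A|=64.113
10. ⊥bis P0·P9 via (45.875,14.88): [(80.8791, 11.5817) (93, 12.6629) (93, 17) (79.037, 17)]  |A|=64.113
11. canonical 4-gon: [(80.8791, 11.5817) (93, 12.6629) (93, 17) (79.037, 17)]
12. shoelace: 64.113

Area of P0's cell: 64.1130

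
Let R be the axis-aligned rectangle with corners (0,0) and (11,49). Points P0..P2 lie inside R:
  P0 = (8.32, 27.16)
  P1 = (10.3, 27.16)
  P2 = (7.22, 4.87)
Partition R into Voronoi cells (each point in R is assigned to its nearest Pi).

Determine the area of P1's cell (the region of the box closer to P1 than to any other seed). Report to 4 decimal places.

Area of P1's cell: 56.0704

1. box [0,11]×[0,49]: [(0, 0) (11, 0) (11, 49) (0, 49)]
2. ⊥bis P1·P0 via (9.31,27.16): [(9.31, 0) (11, 0) (11, 49) (9.31, 49)]  |A|=82.81
3. ⊥bis P1·P2 via (8.76,16.015): [(9.31, 15.939) (11, 15.7055) (11, 49) (9.31, 49)]  |A|=56.0704
4. canonical 4-gon: [(9.31, 15.939) (11, 15.7055) (11, 49) (9.31, 49)]
5. shoelace: 56.0704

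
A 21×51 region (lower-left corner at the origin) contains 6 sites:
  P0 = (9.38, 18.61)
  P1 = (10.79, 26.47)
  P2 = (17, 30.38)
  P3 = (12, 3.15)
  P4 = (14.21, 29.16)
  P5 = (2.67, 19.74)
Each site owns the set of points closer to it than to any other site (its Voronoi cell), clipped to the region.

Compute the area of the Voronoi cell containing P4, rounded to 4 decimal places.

1. box [0,21]×[0,51]: [(0, 0) (21, 0) (21, 51) (0, 51)]
2. ⊥bis P4·P0 via (11.795,23.885): [(0, 29.285) (21, 19.6708) (21, 51) (0, 51)]  |A|=556.9646
3. ⊥bis P4·P1 via (12.5,27.815): [(0, 43.7072) (17.7274, 21.169) (21, 19.6708) (21, 51) (0, 51)]  |A|=429.1306
4. ⊥bis P4·P2 via (15.605,29.77): [(0, 43.7072) (17.7274, 21.169) (19.7761, 20.2311) (6.3216, 51) (0, 51)]  |A|=184.1405
5. ⊥bis P4·P3 via (13.105,16.155): [(0, 43.7072) (17.7274, 21.169) (19.7761, 20.2311) (6.3216, 51) (0, 51)]  |A|=184.1405
6. ⊥bis P4·P5 via (8.44,24.45): [(0, 43.7072) (17.7274, 21.169) (19.7761, 20.2311) (6.3216, 51) (0, 51)]  |A|=184.1405
7. canonical 5-gon: [(0, 43.7072) (17.7274, 21.169) (19.7761, 20.2311) (6.3216, 51) (0, 51)]
8. shoelace: 184.1405

Area of P4's cell: 184.1405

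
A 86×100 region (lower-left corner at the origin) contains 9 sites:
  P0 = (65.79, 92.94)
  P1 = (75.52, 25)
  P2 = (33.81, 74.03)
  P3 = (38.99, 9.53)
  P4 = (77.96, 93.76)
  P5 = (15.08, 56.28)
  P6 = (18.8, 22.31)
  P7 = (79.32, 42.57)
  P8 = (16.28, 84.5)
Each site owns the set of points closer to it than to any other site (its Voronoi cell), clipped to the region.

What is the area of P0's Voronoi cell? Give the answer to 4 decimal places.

1. box [0,86]×[0,100]: [(0, 0) (86, 0) (86, 100) (0, 100)]
2. ⊥bis P0·P1 via (70.655,58.97): [(0, 48.8512) (86, 61.1676) (86, 100) (0, 100)]  |A|=3869.1916
3. ⊥bis P0·P2 via (49.8,83.485): [(64.7924, 58.1304) (86, 61.1676) (86, 100) (40.0346, 100)]  |A|=1374.049
4. ⊥bis P0·P3 via (52.39,51.235): [(64.7924, 58.1304) (86, 61.1676) (86, 100) (40.0346, 100)]  |A|=1374.049
5. ⊥bis P0·P4 via (71.875,93.35): [(64.7924, 58.1304) (74.1577, 59.4716) (71.4269, 100) (40.0346, 100)]  |A|=848.805
6. ⊥bis P0·P5 via (40.435,74.61): [(64.7924, 58.1304) (74.1577, 59.4716) (71.4269, 100) (40.0346, 100)]  |A|=848.805
7. ⊥bis P0·P6 via (42.295,57.625): [(64.7924, 58.1304) (74.1577, 59.4716) (71.4269, 100) (40.0346, 100)]  |A|=848.805
8. ⊥bis P0·P7 via (72.555,67.755): [(60.9453, 64.6365) (73.581, 68.0306) (71.4269, 100) (40.0346, 100)]  |A|=760.7062
9. ⊥bis P0·P8 via (41.035,88.72): [(60.9453, 64.6365) (73.581, 68.0306) (71.4269, 100) (40.0346, 100)]  |A|=760.7062
10. canonical 4-gon: [(60.9453, 64.6365) (73.581, 68.0306) (71.4269, 100) (40.0346, 100)]
11. shoelace: 760.7062

Area of P0's cell: 760.7062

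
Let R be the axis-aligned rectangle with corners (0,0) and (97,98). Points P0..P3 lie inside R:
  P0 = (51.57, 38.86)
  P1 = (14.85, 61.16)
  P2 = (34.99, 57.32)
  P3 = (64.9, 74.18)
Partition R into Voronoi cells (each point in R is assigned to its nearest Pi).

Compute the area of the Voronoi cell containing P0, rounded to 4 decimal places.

Area of P0's cell: 3835.0900

1. box [0,97]×[0,98]: [(0, 0) (97, 0) (97, 98) (0, 98)]
2. ⊥bis P0·P1 via (33.21,50.01): [(2.839, 0) (97, 0) (97, 98) (62.3543, 98)]  |A|=6311.5304
3. ⊥bis P0·P2 via (43.28,48.09): [(18.561, 25.8884) (2.839, 0) (97, 0) (97, 96.3391)]  |A|=4997.2097
4. ⊥bis P0·P3 via (58.235,56.52): [(54.3136, 57.9999) (18.561, 25.8884) (2.839, 0) (97, 0) (97, 41.8898)]  |A|=3835.09
5. canonical 5-gon: [(54.3136, 57.9999) (18.561, 25.8884) (2.839, 0) (97, 0) (97, 41.8898)]
6. shoelace: 3835.09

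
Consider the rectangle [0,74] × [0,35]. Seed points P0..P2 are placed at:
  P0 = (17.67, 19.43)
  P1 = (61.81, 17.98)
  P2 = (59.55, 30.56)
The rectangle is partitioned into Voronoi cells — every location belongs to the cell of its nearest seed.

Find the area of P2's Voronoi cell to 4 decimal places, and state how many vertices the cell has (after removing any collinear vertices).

Area of P2's cell: 418.0619 (4 vertices)

1. box [0,74]×[0,35]: [(0, 0) (74, 0) (74, 35) (0, 35)]
2. ⊥bis P2·P0 via (38.61,24.995): [(45.2527, 0) (74, 0) (74, 35) (35.9511, 35)]  |A|=1168.9347
3. ⊥bis P2·P1 via (60.68,24.27): [(39.7996, 20.5188) (74, 26.6629) (74, 35) (35.9511, 35)]  |A|=418.0619
4. canonical 4-gon: [(39.7996, 20.5188) (74, 26.6629) (74, 35) (35.9511, 35)]
5. shoelace: 418.0619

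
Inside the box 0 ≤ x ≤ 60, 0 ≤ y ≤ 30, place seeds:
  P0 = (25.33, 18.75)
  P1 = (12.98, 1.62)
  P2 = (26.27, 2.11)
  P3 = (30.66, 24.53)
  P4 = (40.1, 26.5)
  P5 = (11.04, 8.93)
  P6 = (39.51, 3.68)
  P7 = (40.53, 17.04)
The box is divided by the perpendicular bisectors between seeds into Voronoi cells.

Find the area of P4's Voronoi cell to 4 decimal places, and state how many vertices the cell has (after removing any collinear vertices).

Area of P4's cell: 194.8397 (4 vertices)

1. box [0,60]×[0,30]: [(0, 0) (60, 0) (60, 30) (0, 30)]
2. ⊥bis P4·P0 via (32.715,22.625): [(44.5866, 0) (60, 0) (60, 30) (28.8452, 30)]  |A|=698.5221
3. ⊥bis P4·P1 via (26.54,14.06): [(44.5866, 0) (60, 0) (60, 30) (28.8452, 30)]  |A|=698.5221
4. ⊥bis P4·P2 via (33.185,14.305): [(38.7306, 11.1605) (58.4127, 0) (60, 0) (60, 30) (28.8452, 30)]  |A|=621.3694
5. ⊥bis P4·P3 via (35.38,25.515): [(38.1412, 12.2837) (38.7306, 11.1605) (58.4127, 0) (60, 0) (60, 30) (34.444, 30)]  |A|=571.7746
6. ⊥bis P4·P5 via (25.57,17.715): [(38.1412, 12.2837) (38.7306, 11.1605) (58.4127, 0) (60, 0) (60, 30) (34.444, 30)]  |A|=571.7746
7. ⊥bis P4·P6 via (39.805,15.09): [(37.5434, 15.1485) (60, 14.5679) (60, 30) (34.444, 30)]  |A|=363.0495
8. ⊥bis P4·P7 via (40.315,21.77): [(36.2006, 21.583) (60, 22.6648) (60, 30) (34.444, 30)]  |A|=194.8397
9. canonical 4-gon: [(36.2006, 21.583) (60, 22.6648) (60, 30) (34.444, 30)]
10. shoelace: 194.8397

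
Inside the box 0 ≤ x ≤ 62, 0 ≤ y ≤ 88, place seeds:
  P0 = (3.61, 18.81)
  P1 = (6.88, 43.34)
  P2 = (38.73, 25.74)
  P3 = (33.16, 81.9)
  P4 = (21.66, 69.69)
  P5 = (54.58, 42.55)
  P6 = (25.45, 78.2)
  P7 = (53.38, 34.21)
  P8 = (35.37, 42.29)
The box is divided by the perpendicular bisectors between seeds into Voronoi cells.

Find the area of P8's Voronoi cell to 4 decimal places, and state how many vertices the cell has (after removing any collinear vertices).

Area of P8's cell: 589.3454 (6 vertices)

1. box [0,62]×[0,88]: [(0, 0) (62, 0) (62, 88) (0, 88)]
2. ⊥bis P8·P0 via (19.49,30.55): [(0, 56.913) (42.0755, 0) (62, 0) (62, 88) (0, 88)]  |A|=4258.6806
3. ⊥bis P8·P1 via (21.125,42.815): [(20.6168, 29.0258) (42.0755, 0) (62, 0) (62, 88) (22.7903, 88)]  |A|=3266.2038
4. ⊥bis P8·P2 via (37.05,34.015): [(20.6782, 30.6912) (62, 39.0804) (62, 88) (22.7903, 88)]  |A|=2134.2551
5. ⊥bis P8·P3 via (34.265,62.095): [(21.81, 61.4001) (20.6782, 30.6912) (62, 39.0804) (62, 63.6424)]  |A|=1123.3021
6. ⊥bis P8·P4 via (28.515,55.99): [(41.5257, 62.5001) (21.4808, 52.4704) (20.6782, 30.6912) (62, 39.0804) (62, 63.6424)]  |A|=1035.4549
7. ⊥bis P8·P5 via (44.975,42.42): [(44.7008, 62.6773) (41.5257, 62.5001) (21.4808, 52.4704) (20.6782, 30.6912) (45.0667, 35.6426)]  |A|=593.4813
8. ⊥bis P8·P6 via (30.41,60.245): [(44.7008, 62.6773) (41.5257, 62.5001) (21.4808, 52.4704) (20.6782, 30.6912) (45.0667, 35.6426)]  |A|=593.4813
9. ⊥bis P8·P7 via (44.375,38.25): [(45.0122, 39.6703) (44.7008, 62.6773) (41.5257, 62.5001) (21.4808, 52.4704) (20.6782, 30.6912) (43.0187, 35.2268)]  |A|=589.3454
10. canonical 6-gon: [(45.0122, 39.6703) (44.7008, 62.6773) (41.5257, 62.5001) (21.4808, 52.4704) (20.6782, 30.6912) (43.0187, 35.2268)]
11. shoelace: 589.3454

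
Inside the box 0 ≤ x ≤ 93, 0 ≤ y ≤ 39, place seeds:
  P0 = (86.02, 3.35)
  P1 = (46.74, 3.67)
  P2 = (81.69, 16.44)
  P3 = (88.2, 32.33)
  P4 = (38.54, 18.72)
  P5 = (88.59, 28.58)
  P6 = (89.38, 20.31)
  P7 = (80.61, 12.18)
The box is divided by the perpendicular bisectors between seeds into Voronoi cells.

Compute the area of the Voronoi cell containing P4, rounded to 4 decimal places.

1. box [0,93]×[0,39]: [(0, 0) (93, 0) (93, 39) (0, 39)]
2. ⊥bis P4·P0 via (62.28,11.035): [(0, 0) (58.7078, 0) (71.3327, 39) (0, 39)]  |A|=2535.7897
3. ⊥bis P4·P1 via (42.64,11.195): [(0, 0) (22.0931, 0) (66.5487, 24.2217) (71.3327, 39) (0, 39)]  |A|=2092.3546
4. ⊥bis P4·P2 via (60.115,17.58): [(0, 0) (22.0931, 0) (60.2856, 20.8092) (61.2468, 39) (0, 39)]  |A|=1962.5031
5. ⊥bis P4·P3 via (63.37,25.525): [(0, 0) (22.0931, 0) (60.2856, 20.8092) (60.9931, 34.1979) (59.677, 39) (0, 39)]  |A|=1958.7339
6. ⊥bis P4·P5 via (63.565,23.65): [(0, 0) (22.0931, 0) (60.2856, 20.8092) (60.9931, 34.1979) (59.677, 39) (0, 39)]  |A|=1958.7339
7. ⊥bis P4·P6 via (63.96,19.515): [(0, 0) (22.0931, 0) (60.2856, 20.8092) (60.9931, 34.1979) (59.677, 39) (0, 39)]  |A|=1958.7339
8. ⊥bis P4·P7 via (59.575,15.45): [(0, 0) (22.0931, 0) (60.2856, 20.8092) (60.9931, 34.1979) (59.677, 39) (0, 39)]  |A|=1958.7339
9. canonical 6-gon: [(0, 0) (22.0931, 0) (60.2856, 20.8092) (60.9931, 34.1979) (59.677, 39) (0, 39)]
10. shoelace: 1958.7339

Area of P4's cell: 1958.7339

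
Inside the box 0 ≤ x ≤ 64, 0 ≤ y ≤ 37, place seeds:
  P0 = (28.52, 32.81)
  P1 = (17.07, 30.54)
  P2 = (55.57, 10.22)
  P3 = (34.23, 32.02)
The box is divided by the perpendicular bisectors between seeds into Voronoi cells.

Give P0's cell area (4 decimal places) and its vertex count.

1. box [0,64]×[0,37]: [(0, 0) (64, 0) (64, 37) (0, 37)]
2. ⊥bis P0·P1 via (22.795,31.675): [(29.0747, 0) (64, 0) (64, 37) (21.7393, 37)]  |A|=1427.9415
3. ⊥bis P0·P2 via (42.045,21.515): [(28.1159, 4.8359) (54.9768, 37) (21.7393, 37)]  |A|=534.5278
4. ⊥bis P0·P3 via (31.375,32.415): [(27.7881, 6.4895) (32.0094, 37) (21.7393, 37)]  |A|=156.6722
5. canonical 3-gon: [(27.7881, 6.4895) (32.0094, 37) (21.7393, 37)]
6. shoelace: 156.6722

Area of P0's cell: 156.6722 (3 vertices)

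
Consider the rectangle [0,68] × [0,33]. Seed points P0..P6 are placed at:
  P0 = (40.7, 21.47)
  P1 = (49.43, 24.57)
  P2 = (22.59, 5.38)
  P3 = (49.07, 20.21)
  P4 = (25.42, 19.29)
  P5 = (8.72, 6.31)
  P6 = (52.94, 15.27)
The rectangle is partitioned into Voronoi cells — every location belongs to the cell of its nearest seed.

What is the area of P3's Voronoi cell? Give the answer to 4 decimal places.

Area of P3's cell: 60.5536

1. box [0,68]×[0,33]: [(0, 0) (68, 0) (68, 33) (0, 33)]
2. ⊥bis P3·P0 via (44.885,20.84): [(41.7478, 0) (68, 0) (68, 33) (46.7155, 33)]  |A|=784.355
3. ⊥bis P3·P1 via (49.25,22.39): [(45.1691, 22.727) (41.7478, 0) (68, 0) (68, 20.8418)]  |A|=536.2357
4. ⊥bis P3·P2 via (35.83,12.795): [(45.1691, 22.727) (42.0122, 1.7563) (42.9958, 0) (68, 0) (68, 20.8418)]  |A|=535.1398
5. ⊥bis P3·P4 via (37.245,19.75): [(45.1691, 22.727) (42.0122, 1.7563) (42.9958, 0) (68, 0) (68, 20.8418)]  |A|=535.1398
6. ⊥bis P3·P5 via (28.895,13.26): [(45.1691, 22.727) (42.0122, 1.7563) (42.9958, 0) (68, 0) (68, 20.8418)]  |A|=535.1398
7. ⊥bis P3·P6 via (51.005,17.74): [(56.2074, 21.8155) (45.1691, 22.727) (43.5377, 11.8901)]  |A|=60.5536
8. canonical 3-gon: [(56.2074, 21.8155) (45.1691, 22.727) (43.5377, 11.8901)]
9. shoelace: 60.5536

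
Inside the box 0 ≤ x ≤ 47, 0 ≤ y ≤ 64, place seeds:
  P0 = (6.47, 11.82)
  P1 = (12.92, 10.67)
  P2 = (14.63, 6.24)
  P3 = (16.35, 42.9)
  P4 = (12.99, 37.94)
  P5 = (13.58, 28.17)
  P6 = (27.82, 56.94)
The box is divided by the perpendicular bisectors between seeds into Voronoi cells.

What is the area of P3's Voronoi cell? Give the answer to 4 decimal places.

Area of P3's cell: 540.2521

1. box [0,47]×[0,64]: [(0, 0) (47, 0) (47, 64) (0, 64)]
2. ⊥bis P3·P0 via (11.41,27.36): [(0, 30.9871) (47, 16.0463) (47, 64) (0, 64)]  |A|=1902.7142
3. ⊥bis P3·P1 via (14.635,26.785): [(0, 30.9871) (12.5061, 27.0116) (47, 23.3406) (47, 64) (0, 64)]  |A|=1776.9096
4. ⊥bis P3·P2 via (15.49,24.57): [(0, 30.9871) (12.5061, 27.0116) (47, 23.3406) (47, 64) (0, 64)]  |A|=1776.9096
5. ⊥bis P3·P4 via (14.67,40.42): [(0, 50.3577) (38.5558, 24.2393) (47, 23.3406) (47, 64) (0, 64)]  |A|=1369.0386
6. ⊥bis P3·P5 via (14.965,35.535): [(0, 50.3577) (24.5389, 33.7346) (47, 29.5108) (47, 64) (0, 64)]  |A|=1265.9526
7. ⊥bis P3·P6 via (22.085,49.92): [(0, 50.3577) (24.5389, 33.7346) (47, 29.5108) (47, 29.5657) (4.8502, 64) (0, 64)]  |A|=540.2521
8. canonical 6-gon: [(0, 50.3577) (24.5389, 33.7346) (47, 29.5108) (47, 29.5657) (4.8502, 64) (0, 64)]
9. shoelace: 540.2521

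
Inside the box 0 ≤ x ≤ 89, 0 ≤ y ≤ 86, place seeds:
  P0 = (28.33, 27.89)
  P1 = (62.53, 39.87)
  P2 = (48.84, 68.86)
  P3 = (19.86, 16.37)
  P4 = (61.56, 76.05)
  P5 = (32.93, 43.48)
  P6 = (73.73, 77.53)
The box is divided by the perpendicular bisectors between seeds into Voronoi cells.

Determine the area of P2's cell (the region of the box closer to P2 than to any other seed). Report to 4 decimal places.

1. box [0,89]×[0,86]: [(0, 0) (89, 0) (89, 86) (0, 86)]
2. ⊥bis P2·P0 via (38.585,48.375): [(0, 67.691) (89, 23.1367) (89, 86) (0, 86)]  |A|=3612.1637
3. ⊥bis P2·P1 via (55.685,54.365): [(0, 67.691) (40.7284, 47.302) (89, 70.0974) (89, 86) (0, 86)]  |A|=2478.7299
4. ⊥bis P2·P3 via (34.35,42.615): [(0, 67.691) (40.7284, 47.302) (89, 70.0974) (89, 86) (0, 86)]  |A|=2478.7299
5. ⊥bis P2·P4 via (55.2,72.455): [(0, 67.691) (40.7284, 47.302) (63.3732, 57.9956) (47.5437, 86) (0, 86)]  |A|=1694.4838
6. ⊥bis P2·P5 via (40.885,56.17): [(0, 81.7996) (48.8861, 51.1543) (63.3732, 57.9956) (47.5437, 86) (0, 86)]  |A|=1188.0129
7. ⊥bis P2·P6 via (61.285,73.195): [(0, 81.7996) (48.8861, 51.1543) (63.3732, 57.9956) (47.5437, 86) (0, 86)]  |A|=1188.0129
8. canonical 5-gon: [(0, 81.7996) (48.8861, 51.1543) (63.3732, 57.9956) (47.5437, 86) (0, 86)]
9. shoelace: 1188.0129

Area of P2's cell: 1188.0129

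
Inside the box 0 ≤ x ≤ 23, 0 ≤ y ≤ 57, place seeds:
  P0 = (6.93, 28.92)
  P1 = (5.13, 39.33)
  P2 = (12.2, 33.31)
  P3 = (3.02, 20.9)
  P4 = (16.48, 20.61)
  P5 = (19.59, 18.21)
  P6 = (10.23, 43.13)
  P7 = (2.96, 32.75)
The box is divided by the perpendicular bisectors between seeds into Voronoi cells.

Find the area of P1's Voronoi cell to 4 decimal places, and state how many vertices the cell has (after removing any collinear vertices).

Area of P1's cell: 86.1987 (4 vertices)

1. box [0,23]×[0,57]: [(0, 0) (23, 0) (23, 57) (0, 57)]
2. ⊥bis P1·P0 via (6.03,34.125): [(0, 33.0823) (23, 37.0593) (23, 57) (0, 57)]  |A|=504.3711
3. ⊥bis P1·P2 via (8.665,36.32): [(0, 33.0823) (6.9282, 34.2803) (23, 53.1553) (23, 57) (0, 57)]  |A|=375.0256
4. ⊥bis P1·P3 via (4.075,30.115): [(0, 33.0823) (6.9282, 34.2803) (23, 53.1553) (23, 57) (0, 57)]  |A|=375.0256
5. ⊥bis P1·P4 via (10.805,29.97): [(0, 33.0823) (6.9282, 34.2803) (23, 53.1553) (23, 57) (0, 57)]  |A|=375.0256
6. ⊥bis P1·P5 via (12.36,28.77): [(0, 33.0823) (6.9282, 34.2803) (23, 53.1553) (23, 57) (0, 57)]  |A|=375.0256
7. ⊥bis P1·P6 via (7.68,41.23): [(0, 51.5374) (0, 33.0823) (6.9282, 34.2803) (10.0908, 37.9945)]  |A|=104.0848
8. ⊥bis P1·P7 via (4.045,36.04): [(0, 51.5374) (0, 37.374) (7.466, 34.9118) (10.0908, 37.9945)]  |A|=86.1987
9. canonical 4-gon: [(0, 51.5374) (0, 37.374) (7.466, 34.9118) (10.0908, 37.9945)]
10. shoelace: 86.1987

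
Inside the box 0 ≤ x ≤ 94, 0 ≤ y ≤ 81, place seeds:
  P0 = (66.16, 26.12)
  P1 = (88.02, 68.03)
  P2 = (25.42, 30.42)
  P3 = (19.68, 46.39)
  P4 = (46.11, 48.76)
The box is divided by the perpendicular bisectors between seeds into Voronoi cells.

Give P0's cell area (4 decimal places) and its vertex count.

1. box [0,94]×[0,81]: [(0, 0) (94, 0) (94, 81) (0, 81)]
2. ⊥bis P0·P1 via (77.09,47.075): [(0, 0) (94, 0) (94, 38.2548) (12.049, 81) (0, 81)]  |A|=5862.4955
3. ⊥bis P0·P2 via (45.79,28.27): [(42.8062, 0) (94, 0) (94, 38.2548) (49.3045, 61.5678)]  |A|=2430.8543
4. ⊥bis P0·P3 via (42.92,36.255): [(47.8183, 47.487) (42.8062, 0) (94, 0) (94, 38.2548) (53.0964, 59.5899)]  |A|=2402.6882
5. ⊥bis P0·P4 via (56.135,37.44): [(45.791, 28.2793) (42.8062, 0) (94, 0) (94, 38.2548) (70.7492, 50.3823)]  |A|=2054.2743
6. canonical 5-gon: [(45.791, 28.2793) (42.8062, 0) (94, 0) (94, 38.2548) (70.7492, 50.3823)]
7. shoelace: 2054.2743

Area of P0's cell: 2054.2743 (5 vertices)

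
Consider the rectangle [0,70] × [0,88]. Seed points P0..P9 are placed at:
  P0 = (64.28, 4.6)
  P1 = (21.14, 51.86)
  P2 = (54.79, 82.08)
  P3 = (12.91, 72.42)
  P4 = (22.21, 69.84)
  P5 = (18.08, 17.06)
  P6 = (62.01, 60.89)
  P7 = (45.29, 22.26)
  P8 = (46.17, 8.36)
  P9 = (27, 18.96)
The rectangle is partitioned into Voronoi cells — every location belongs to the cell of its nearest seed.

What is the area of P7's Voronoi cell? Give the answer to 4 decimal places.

Area of P7's cell: 786.2600

1. box [0,70]×[0,88]: [(0, 0) (70, 0) (70, 88) (0, 88)]
2. ⊥bis P7·P0 via (54.785,13.43): [(0, 0) (42.2956, 0) (70, 29.7909) (70, 88) (0, 88)]  |A|=5747.3309
3. ⊥bis P7·P1 via (33.215,37.06): [(0, 9.9606) (0, 0) (42.2956, 0) (70, 29.7909) (70, 67.0721)]  |A|=2283.4749
4. ⊥bis P7·P2 via (50.04,52.17): [(51.4588, 51.9447) (0, 9.9606) (0, 0) (42.2956, 0) (70, 29.7909) (70, 49.0002)]  |A|=2115.9369
5. ⊥bis P7·P3 via (29.1,47.34): [(51.4588, 51.9447) (0, 9.9606) (0, 0) (42.2956, 0) (70, 29.7909) (70, 49.0002)]  |A|=2115.9369
6. ⊥bis P7·P4 via (33.75,46.05): [(51.4588, 51.9447) (0, 9.9606) (0, 0) (42.2956, 0) (70, 29.7909) (70, 49.0002)]  |A|=2115.9369
7. ⊥bis P7·P5 via (31.685,19.66): [(51.4588, 51.9447) (29.0147, 33.633) (35.4421, 0) (42.2956, 0) (70, 29.7909) (70, 49.0002)]  |A|=1375.4216
8. ⊥bis P7·P6 via (53.65,41.575): [(43.9139, 45.789) (29.0147, 33.633) (35.4421, 0) (42.2956, 0) (70, 29.7909) (70, 34.4983)]  |A|=1118.0987
9. ⊥bis P7·P8 via (45.73,15.31): [(43.9139, 45.789) (29.0147, 33.633) (32.6743, 14.4835) (57.2092, 16.0367) (70, 29.7909) (70, 34.4983)]  |A|=883.3205
10. ⊥bis P7·P9 via (36.145,20.61): [(43.9139, 45.789) (33.1819, 37.033) (37.1987, 14.7699) (57.2092, 16.0367) (70, 29.7909) (70, 34.4983)]  |A|=786.26
11. canonical 6-gon: [(43.9139, 45.789) (33.1819, 37.033) (37.1987, 14.7699) (57.2092, 16.0367) (70, 29.7909) (70, 34.4983)]
12. shoelace: 786.26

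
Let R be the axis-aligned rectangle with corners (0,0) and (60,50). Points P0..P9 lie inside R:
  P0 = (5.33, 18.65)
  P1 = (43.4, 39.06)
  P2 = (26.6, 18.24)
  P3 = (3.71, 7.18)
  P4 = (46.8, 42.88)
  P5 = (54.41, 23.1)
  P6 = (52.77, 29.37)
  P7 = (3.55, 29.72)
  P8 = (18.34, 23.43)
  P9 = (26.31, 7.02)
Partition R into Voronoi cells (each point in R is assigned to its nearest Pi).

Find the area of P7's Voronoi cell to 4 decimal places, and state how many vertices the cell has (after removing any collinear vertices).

1. box [0,60]×[0,50]: [(0, 0) (60, 0) (60, 50) (0, 50)]
2. ⊥bis P7·P0 via (4.44,24.185): [(0, 23.4711) (60, 33.1188) (60, 50) (0, 50)]  |A|=1302.3049
3. ⊥bis P7·P1 via (23.475,34.39): [(0, 23.4711) (25.0887, 27.5052) (19.8163, 50) (0, 50)]  |A|=555.6699
4. ⊥bis P7·P2 via (15.075,23.98): [(0, 23.4711) (16.1118, 26.0618) (22.4461, 38.78) (19.8163, 50) (0, 50)]  |A|=503.1569
5. ⊥bis P7·P3 via (3.63,18.45): [(0, 23.4711) (16.1118, 26.0618) (22.4461, 38.78) (19.8163, 50) (0, 50)]  |A|=503.1569
6. ⊥bis P7·P4 via (25.175,36.3): [(0, 23.4711) (16.1118, 26.0618) (22.4461, 38.78) (19.8163, 50) (0, 50)]  |A|=503.1569
7. ⊥bis P7·P5 via (28.98,26.41): [(0, 23.4711) (16.1118, 26.0618) (22.4461, 38.78) (19.8163, 50) (0, 50)]  |A|=503.1569
8. ⊥bis P7·P6 via (28.16,29.545): [(0, 23.4711) (16.1118, 26.0618) (22.4461, 38.78) (19.8163, 50) (0, 50)]  |A|=503.1569
9. ⊥bis P7·P8 via (10.945,26.575): [(0, 23.4711) (10.3314, 25.1323) (20.204, 48.3461) (19.8163, 50) (0, 50)]  |A|=396.0977
10. ⊥bis P7·P9 via (14.93,18.37): [(0, 23.4711) (10.3314, 25.1323) (20.204, 48.3461) (19.8163, 50) (0, 50)]  |A|=396.0977
11. canonical 5-gon: [(0, 23.4711) (10.3314, 25.1323) (20.204, 48.3461) (19.8163, 50) (0, 50)]
12. shoelace: 396.0977

Area of P7's cell: 396.0977 (5 vertices)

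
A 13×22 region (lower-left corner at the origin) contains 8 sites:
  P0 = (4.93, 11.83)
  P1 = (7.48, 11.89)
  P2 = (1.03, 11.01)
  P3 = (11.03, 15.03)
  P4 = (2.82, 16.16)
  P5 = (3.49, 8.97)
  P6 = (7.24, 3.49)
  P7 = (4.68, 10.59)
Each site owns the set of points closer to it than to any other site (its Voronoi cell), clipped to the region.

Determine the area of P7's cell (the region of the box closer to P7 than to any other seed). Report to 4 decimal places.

1. box [0,13]×[0,22]: [(0, 0) (13, 0) (13, 22) (0, 22)]
2. ⊥bis P7·P0 via (4.805,11.21): [(0, 12.1788) (0, 0) (13, 0) (13, 9.5578)]  |A|=141.2875
3. ⊥bis P7·P1 via (6.08,11.24): [(6.227, 10.9233) (0, 12.1788) (0, 0) (11.2986, 0)]  |A|=99.6276
4. ⊥bis P7·P2 via (2.855,10.8): [(6.227, 10.9233) (2.9453, 11.5849) (1.6123, 0) (11.2986, 0)]  |A|=72.3535
5. ⊥bis P7·P3 via (7.855,12.81): [(6.227, 10.9233) (2.9453, 11.5849) (1.6123, 0) (11.2986, 0)]  |A|=72.3535
6. ⊥bis P7·P4 via (3.75,13.375): [(6.227, 10.9233) (2.9453, 11.5849) (1.6123, 0) (11.2986, 0)]  |A|=72.3535
7. ⊥bis P7·P5 via (4.085,9.78): [(8.1412, 6.8004) (6.227, 10.9233) (2.9453, 11.5849) (2.8426, 10.6926)]  |A|=8.6957
8. ⊥bis P7·P6 via (5.96,7.04): [(7.2043, 7.4887) (7.7332, 7.6793) (6.227, 10.9233) (2.9453, 11.5849) (2.8426, 10.6926)]  |A|=8.4244
9. canonical 5-gon: [(7.2043, 7.4887) (7.7332, 7.6793) (6.227, 10.9233) (2.9453, 11.5849) (2.8426, 10.6926)]
10. shoelace: 8.4244

Area of P7's cell: 8.4244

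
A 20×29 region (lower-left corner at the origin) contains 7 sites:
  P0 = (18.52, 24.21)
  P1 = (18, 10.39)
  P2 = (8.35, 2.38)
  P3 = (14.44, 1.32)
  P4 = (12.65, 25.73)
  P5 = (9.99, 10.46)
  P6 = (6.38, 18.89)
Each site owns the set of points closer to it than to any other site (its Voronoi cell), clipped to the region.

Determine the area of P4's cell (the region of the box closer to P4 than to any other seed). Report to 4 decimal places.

Area of P4's cell: 76.9335

1. box [0,20]×[0,29]: [(0, 0) (20, 0) (20, 29) (0, 29)]
2. ⊥bis P4·P0 via (15.585,24.97): [(0, 0) (9.1192, 0) (16.6285, 29) (0, 29)]  |A|=373.3419
3. ⊥bis P4·P1 via (15.325,18.06): [(0, 12.7152) (13.6439, 17.4737) (16.6285, 29) (0, 29)]  |A|=206.9266
4. ⊥bis P4·P2 via (10.5,14.055): [(0, 15.9886) (6.1424, 14.8575) (13.6439, 17.4737) (16.6285, 29) (0, 29)]  |A|=196.8733
5. ⊥bis P4·P3 via (13.545,13.525): [(0, 15.9886) (6.1424, 14.8575) (13.6439, 17.4737) (16.6285, 29) (0, 29)]  |A|=196.8733
6. ⊥bis P4·P5 via (11.32,18.095): [(0, 20.0669) (13.6975, 17.6808) (16.6285, 29) (0, 29)]  |A|=155.2911
7. ⊥bis P4·P6 via (9.515,22.31): [(13.8639, 18.3235) (16.6285, 29) (2.2168, 29)]  |A|=76.9335
8. canonical 3-gon: [(13.8639, 18.3235) (16.6285, 29) (2.2168, 29)]
9. shoelace: 76.9335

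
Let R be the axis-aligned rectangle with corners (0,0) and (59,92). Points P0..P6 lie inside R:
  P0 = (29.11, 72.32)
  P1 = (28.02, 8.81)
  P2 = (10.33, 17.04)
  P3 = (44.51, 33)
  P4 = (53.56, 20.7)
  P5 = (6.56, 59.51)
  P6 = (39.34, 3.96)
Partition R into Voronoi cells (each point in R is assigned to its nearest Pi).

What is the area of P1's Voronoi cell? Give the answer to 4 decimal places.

Area of P1's cell: 406.4555

1. box [0,59]×[0,92]: [(0, 0) (59, 0) (59, 92) (0, 92)]
2. ⊥bis P1·P0 via (28.565,40.565): [(0, 41.0553) (0, 0) (59, 0) (59, 40.0427)]  |A|=2392.3882
3. ⊥bis P1·P2 via (19.175,12.925): [(32.0066, 40.5059) (13.1618, 0) (59, 0) (59, 40.0427)]  |A|=1468.8023
4. ⊥bis P1·P3 via (36.265,20.905): [(26.1086, 27.8285) (13.1618, 0) (59, 0) (59, 5.4069)]  |A|=726.7225
5. ⊥bis P1·P4 via (40.79,14.755): [(38.6995, 19.2454) (26.1086, 27.8285) (13.1618, 0) (47.6591, 0)]  |A|=562.7114
6. ⊥bis P1·P5 via (17.29,34.16): [(38.6995, 19.2454) (26.1086, 27.8285) (13.1618, 0) (47.6591, 0)]  |A|=562.7114
7. ⊥bis P1·P6 via (33.68,6.385): [(38.9549, 18.6968) (38.6995, 19.2454) (26.1086, 27.8285) (13.1618, 0) (30.9444, 0)]  |A|=406.4555
8. canonical 5-gon: [(38.9549, 18.6968) (38.6995, 19.2454) (26.1086, 27.8285) (13.1618, 0) (30.9444, 0)]
9. shoelace: 406.4555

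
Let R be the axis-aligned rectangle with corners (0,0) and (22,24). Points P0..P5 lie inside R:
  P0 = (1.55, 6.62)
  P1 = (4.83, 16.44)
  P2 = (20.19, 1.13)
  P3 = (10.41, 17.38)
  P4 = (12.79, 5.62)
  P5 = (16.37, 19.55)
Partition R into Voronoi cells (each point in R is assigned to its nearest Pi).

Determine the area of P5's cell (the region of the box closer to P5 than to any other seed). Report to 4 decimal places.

Area of P5's cell: 104.3105

1. box [0,22]×[0,24]: [(0, 0) (22, 0) (22, 24) (0, 24)]
2. ⊥bis P5·P0 via (8.96,13.085): [(0, 23.3547) (20.3763, 0) (22, 0) (22, 24) (0, 24)]  |A|=290.0592
3. ⊥bis P5·P1 via (10.6,17.995): [(13.2476, 8.1706) (20.3763, 0) (22, 0) (22, 24) (8.9817, 24)]  |A|=214.6978
4. ⊥bis P5·P2 via (18.28,10.34): [(12.9603, 9.2368) (22, 11.1115) (22, 24) (8.9817, 24)]  |A|=154.3503
5. ⊥bis P5·P3 via (13.39,18.465): [(16.4839, 9.9675) (22, 11.1115) (22, 24) (11.3747, 24)]  |A|=110.0967
6. ⊥bis P5·P4 via (14.58,12.585): [(15.629, 12.3154) (21.0667, 10.9179) (22, 11.1115) (22, 24) (11.3747, 24)]  |A|=104.3105
7. canonical 5-gon: [(15.629, 12.3154) (21.0667, 10.9179) (22, 11.1115) (22, 24) (11.3747, 24)]
8. shoelace: 104.3105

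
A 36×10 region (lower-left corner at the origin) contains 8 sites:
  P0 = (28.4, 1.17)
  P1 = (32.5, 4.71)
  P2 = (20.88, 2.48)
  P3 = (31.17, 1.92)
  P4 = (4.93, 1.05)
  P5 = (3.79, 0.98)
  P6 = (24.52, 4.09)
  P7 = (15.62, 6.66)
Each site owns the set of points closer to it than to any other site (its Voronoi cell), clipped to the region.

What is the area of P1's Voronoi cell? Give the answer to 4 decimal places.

Area of P1's cell: 52.7017

1. box [0,36]×[0,10]: [(0, 0) (36, 0) (36, 10) (0, 10)]
2. ⊥bis P1·P0 via (30.45,2.94): [(32.9884, 0) (36, 0) (36, 10) (24.3543, 10)]  |A|=73.2863
3. ⊥bis P1·P2 via (26.69,3.595): [(25.777, 8.3522) (32.9884, 0) (36, 0) (36, 10) (25.4608, 10)]  |A|=72.3747
4. ⊥bis P1·P3 via (31.835,3.315): [(25.777, 8.3522) (28.9309, 4.6994) (36, 1.3295) (36, 10) (25.4608, 10)]  |A|=60.5991
5. ⊥bis P1·P4 via (18.715,2.88): [(25.777, 8.3522) (28.9309, 4.6994) (36, 1.3295) (36, 10) (25.4608, 10)]  |A|=60.5991
6. ⊥bis P1·P5 via (18.145,2.845): [(25.777, 8.3522) (28.9309, 4.6994) (36, 1.3295) (36, 10) (25.4608, 10)]  |A|=60.5991
7. ⊥bis P1·P6 via (28.51,4.4): [(28.4428, 5.2647) (28.9309, 4.6994) (36, 1.3295) (36, 10) (28.0749, 10)]  |A|=52.7017
8. ⊥bis P1·P7 via (24.06,5.685): [(28.4428, 5.2647) (28.9309, 4.6994) (36, 1.3295) (36, 10) (28.0749, 10)]  |A|=52.7017
9. canonical 5-gon: [(28.4428, 5.2647) (28.9309, 4.6994) (36, 1.3295) (36, 10) (28.0749, 10)]
10. shoelace: 52.7017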